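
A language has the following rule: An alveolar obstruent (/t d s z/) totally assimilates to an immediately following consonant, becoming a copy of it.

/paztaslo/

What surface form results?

[pattallo]

/z/ before /t/ → [t] (total assimilation)
/s/ before /l/ → [l] (total assimilation)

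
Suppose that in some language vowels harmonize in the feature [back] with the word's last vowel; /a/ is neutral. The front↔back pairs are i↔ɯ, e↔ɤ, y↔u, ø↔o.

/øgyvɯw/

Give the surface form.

[oguvɯw]

/ø/ harmonizes with /ɯ/ ([+back]) → [o]
/y/ harmonizes with /ɯ/ ([+back]) → [u]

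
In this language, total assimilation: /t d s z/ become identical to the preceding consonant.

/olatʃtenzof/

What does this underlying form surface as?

[olatʃtʃennof]

/t/ after /tʃ/ → [tʃ] (total assimilation)
/z/ after /n/ → [n] (total assimilation)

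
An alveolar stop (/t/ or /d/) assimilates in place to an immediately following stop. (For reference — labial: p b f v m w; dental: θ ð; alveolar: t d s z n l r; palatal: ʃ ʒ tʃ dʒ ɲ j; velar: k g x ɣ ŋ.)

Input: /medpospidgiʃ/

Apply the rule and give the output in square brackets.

[mebpospiggiʃ]

/d/ before /p/ (labial) → [b]
/d/ before /g/ (velar) → [g]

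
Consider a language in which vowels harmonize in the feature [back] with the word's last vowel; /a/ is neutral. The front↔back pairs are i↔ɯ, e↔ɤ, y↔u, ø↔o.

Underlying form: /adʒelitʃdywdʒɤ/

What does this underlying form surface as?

/e/ harmonizes with /ɤ/ ([+back]) → [ɤ]
/i/ harmonizes with /ɤ/ ([+back]) → [ɯ]
/y/ harmonizes with /ɤ/ ([+back]) → [u]

[adʒɤlɯtʃduwdʒɤ]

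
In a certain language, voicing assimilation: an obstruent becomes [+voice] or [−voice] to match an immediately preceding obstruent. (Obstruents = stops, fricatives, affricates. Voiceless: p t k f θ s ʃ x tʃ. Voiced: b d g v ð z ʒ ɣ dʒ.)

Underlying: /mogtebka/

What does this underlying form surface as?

/t/ after /g/ (voiced) → [d]
/k/ after /b/ (voiced) → [g]

[mogdebga]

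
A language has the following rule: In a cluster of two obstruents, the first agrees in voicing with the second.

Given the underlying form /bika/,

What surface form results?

[bika]

no segment meets the rule's conditions; no change.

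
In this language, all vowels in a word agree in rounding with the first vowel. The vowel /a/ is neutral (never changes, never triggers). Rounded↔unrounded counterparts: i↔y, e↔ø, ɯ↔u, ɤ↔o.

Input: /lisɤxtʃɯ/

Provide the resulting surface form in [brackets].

[lisɤxtʃɯ]

no segment meets the rule's conditions; no change.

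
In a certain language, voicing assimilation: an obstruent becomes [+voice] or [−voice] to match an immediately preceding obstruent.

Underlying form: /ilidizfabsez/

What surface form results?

/f/ after /z/ (voiced) → [v]
/s/ after /b/ (voiced) → [z]

[ilidizvabzez]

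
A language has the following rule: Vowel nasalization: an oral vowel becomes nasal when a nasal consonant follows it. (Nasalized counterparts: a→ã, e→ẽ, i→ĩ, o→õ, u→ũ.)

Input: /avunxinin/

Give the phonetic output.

/u/ before nasal /n/ → [ũ]
/i/ before nasal /n/ → [ĩ]
/i/ before nasal /n/ → [ĩ]

[avũnxĩnĩn]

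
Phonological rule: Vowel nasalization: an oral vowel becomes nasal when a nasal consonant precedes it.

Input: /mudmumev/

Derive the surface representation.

/u/ after nasal /m/ → [ũ]
/u/ after nasal /m/ → [ũ]
/e/ after nasal /m/ → [ẽ]

[mũdmũmẽv]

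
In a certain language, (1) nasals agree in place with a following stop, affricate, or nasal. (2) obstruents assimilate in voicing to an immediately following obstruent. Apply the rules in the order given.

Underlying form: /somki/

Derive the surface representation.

[soŋki]

Rule 1: /m/ before /k/ (velar) → [ŋ]
After rule 1: soŋki
Rule 2: no segment meets the rule's conditions; no change.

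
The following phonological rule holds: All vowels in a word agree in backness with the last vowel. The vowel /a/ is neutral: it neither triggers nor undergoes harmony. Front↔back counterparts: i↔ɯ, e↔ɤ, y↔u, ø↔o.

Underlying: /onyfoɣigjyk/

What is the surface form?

/o/ harmonizes with /y/ ([-back]) → [ø]
/o/ harmonizes with /y/ ([-back]) → [ø]

[ønyføɣigjyk]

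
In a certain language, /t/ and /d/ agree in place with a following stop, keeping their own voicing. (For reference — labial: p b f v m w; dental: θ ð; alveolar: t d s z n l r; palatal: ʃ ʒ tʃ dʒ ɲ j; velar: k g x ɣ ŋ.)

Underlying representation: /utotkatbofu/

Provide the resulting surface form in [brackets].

[utokkapbofu]

/t/ before /k/ (velar) → [k]
/t/ before /b/ (labial) → [p]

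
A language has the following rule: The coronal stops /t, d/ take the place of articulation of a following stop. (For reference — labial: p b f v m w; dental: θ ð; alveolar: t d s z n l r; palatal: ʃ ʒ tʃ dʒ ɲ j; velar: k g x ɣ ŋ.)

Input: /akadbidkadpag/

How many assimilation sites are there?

3

/d/ before /b/ (labial) → [b]
/d/ before /k/ (velar) → [g]
/d/ before /p/ (labial) → [b]
3 segments change.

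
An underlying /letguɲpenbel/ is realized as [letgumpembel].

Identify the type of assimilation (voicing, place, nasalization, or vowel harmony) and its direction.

place assimilation, regressive

/ɲ/→[m] /n/→[m].
Each target copies a feature from the following segment, so the direction is regressive.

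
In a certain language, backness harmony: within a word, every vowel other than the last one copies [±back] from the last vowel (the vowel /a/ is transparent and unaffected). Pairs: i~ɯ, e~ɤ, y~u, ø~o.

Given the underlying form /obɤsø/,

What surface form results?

/o/ harmonizes with /ø/ ([-back]) → [ø]
/ɤ/ harmonizes with /ø/ ([-back]) → [e]

[øbesø]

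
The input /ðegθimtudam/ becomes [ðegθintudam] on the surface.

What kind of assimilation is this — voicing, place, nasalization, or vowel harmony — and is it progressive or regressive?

place assimilation, regressive

/m/→[n].
Each target copies a feature from the following segment, so the direction is regressive.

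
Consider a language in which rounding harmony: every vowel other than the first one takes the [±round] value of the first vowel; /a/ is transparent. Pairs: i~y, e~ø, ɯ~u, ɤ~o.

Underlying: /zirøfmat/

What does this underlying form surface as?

/ø/ harmonizes with /i/ ([-round]) → [e]

[zirefmat]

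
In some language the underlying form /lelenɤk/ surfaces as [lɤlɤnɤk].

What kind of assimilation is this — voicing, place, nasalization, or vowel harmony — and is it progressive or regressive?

vowel harmony, regressive

/e/→[ɤ] /e/→[ɤ].
Vowels agree with the last vowel, so the harmony is regressive.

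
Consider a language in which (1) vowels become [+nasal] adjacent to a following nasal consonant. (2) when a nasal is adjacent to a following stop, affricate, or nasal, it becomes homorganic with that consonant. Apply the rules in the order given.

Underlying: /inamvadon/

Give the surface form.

Rule 1: /i/ before nasal /n/ → [ĩ]
Rule 1: /a/ before nasal /m/ → [ã]
Rule 1: /o/ before nasal /n/ → [õ]
After rule 1: ĩnãmvadõn
Rule 2: no segment meets the rule's conditions; no change.

[ĩnãmvadõn]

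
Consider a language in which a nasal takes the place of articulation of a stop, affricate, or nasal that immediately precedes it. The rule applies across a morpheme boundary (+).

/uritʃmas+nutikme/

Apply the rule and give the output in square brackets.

/m/ after /tʃ/ (palatal) → [ɲ]
/m/ after /k/ (velar) → [ŋ]

[uritʃɲas+nutikŋe]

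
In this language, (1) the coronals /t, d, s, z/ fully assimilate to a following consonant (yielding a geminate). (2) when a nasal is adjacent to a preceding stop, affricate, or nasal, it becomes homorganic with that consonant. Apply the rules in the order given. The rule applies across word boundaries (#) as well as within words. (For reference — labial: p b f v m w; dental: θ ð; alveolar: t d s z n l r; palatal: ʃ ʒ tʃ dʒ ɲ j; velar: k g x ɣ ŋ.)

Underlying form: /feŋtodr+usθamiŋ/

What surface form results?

Rule 1: /d/ before /r/ → [r] (total assimilation)
Rule 1: /s/ before /θ/ → [θ] (total assimilation)
After rule 1: feŋtorr+uθθamiŋ
Rule 2: no segment meets the rule's conditions; no change.

[feŋtorr+uθθamiŋ]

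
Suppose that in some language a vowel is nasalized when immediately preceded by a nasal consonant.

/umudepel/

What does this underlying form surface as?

[umũdepel]

/u/ after nasal /m/ → [ũ]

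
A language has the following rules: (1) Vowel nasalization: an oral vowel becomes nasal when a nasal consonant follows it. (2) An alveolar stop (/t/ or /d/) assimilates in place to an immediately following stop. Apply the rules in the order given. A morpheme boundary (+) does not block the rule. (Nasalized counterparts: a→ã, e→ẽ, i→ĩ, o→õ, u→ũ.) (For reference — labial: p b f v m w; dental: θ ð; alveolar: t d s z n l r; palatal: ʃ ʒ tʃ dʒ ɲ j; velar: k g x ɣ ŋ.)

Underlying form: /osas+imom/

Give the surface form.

Rule 1: /i/ before nasal /m/ → [ĩ]
Rule 1: /o/ before nasal /m/ → [õ]
After rule 1: osas+ĩmõm
Rule 2: no segment meets the rule's conditions; no change.

[osas+ĩmõm]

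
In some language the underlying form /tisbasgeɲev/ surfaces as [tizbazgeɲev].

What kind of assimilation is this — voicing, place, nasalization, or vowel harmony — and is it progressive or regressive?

voicing assimilation, regressive

/s/→[z] /s/→[z].
Each target copies a feature from the following segment, so the direction is regressive.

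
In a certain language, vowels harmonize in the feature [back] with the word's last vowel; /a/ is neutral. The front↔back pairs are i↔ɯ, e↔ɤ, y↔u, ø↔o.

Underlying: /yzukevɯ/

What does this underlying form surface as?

/y/ harmonizes with /ɯ/ ([+back]) → [u]
/e/ harmonizes with /ɯ/ ([+back]) → [ɤ]

[uzukɤvɯ]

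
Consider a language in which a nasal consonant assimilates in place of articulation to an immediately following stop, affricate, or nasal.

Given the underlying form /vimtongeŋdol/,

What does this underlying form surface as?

[vintoŋgendol]

/m/ before /t/ (alveolar) → [n]
/n/ before /g/ (velar) → [ŋ]
/ŋ/ before /d/ (alveolar) → [n]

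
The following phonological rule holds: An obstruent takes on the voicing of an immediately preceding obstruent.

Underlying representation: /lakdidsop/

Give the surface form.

[laktidzop]

/d/ after /k/ (voiceless) → [t]
/s/ after /d/ (voiced) → [z]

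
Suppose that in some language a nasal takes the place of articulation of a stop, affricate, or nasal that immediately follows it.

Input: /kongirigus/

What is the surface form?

/n/ before /g/ (velar) → [ŋ]

[koŋgirigus]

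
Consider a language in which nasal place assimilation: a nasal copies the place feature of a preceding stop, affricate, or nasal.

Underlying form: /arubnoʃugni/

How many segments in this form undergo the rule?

2

/n/ after /b/ (labial) → [m]
/n/ after /g/ (velar) → [ŋ]
2 segments change.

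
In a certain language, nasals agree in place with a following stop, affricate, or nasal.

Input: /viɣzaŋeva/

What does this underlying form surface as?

[viɣzaŋeva]

no segment meets the rule's conditions; no change.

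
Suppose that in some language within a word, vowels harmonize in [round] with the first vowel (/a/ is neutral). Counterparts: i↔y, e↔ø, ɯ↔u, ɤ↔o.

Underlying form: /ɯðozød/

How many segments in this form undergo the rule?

/o/ harmonizes with /ɯ/ ([-round]) → [ɤ]
/ø/ harmonizes with /ɯ/ ([-round]) → [e]
2 segments change.

2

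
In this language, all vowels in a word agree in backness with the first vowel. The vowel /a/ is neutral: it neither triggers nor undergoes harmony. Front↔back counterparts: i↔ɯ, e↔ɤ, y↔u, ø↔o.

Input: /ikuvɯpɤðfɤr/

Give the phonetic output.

/u/ harmonizes with /i/ ([-back]) → [y]
/ɯ/ harmonizes with /i/ ([-back]) → [i]
/ɤ/ harmonizes with /i/ ([-back]) → [e]
/ɤ/ harmonizes with /i/ ([-back]) → [e]

[ikyvipeðfer]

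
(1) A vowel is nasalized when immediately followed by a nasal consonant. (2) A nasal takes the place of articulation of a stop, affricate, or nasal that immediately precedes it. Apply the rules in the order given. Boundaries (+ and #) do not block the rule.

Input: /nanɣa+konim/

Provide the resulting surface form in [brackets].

Rule 1: /a/ before nasal /n/ → [ã]
Rule 1: /o/ before nasal /n/ → [õ]
Rule 1: /i/ before nasal /m/ → [ĩ]
After rule 1: nãnɣa+kõnĩm
Rule 2: no segment meets the rule's conditions; no change.

[nãnɣa+kõnĩm]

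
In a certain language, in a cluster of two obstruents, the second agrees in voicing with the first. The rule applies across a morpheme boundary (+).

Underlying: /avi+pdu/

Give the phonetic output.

[avi+ptu]

/d/ after /p/ (voiceless) → [t]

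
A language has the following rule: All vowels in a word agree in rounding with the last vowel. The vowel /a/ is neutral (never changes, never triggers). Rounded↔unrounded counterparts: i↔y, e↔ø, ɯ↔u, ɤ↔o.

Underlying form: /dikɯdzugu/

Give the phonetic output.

/i/ harmonizes with /u/ ([+round]) → [y]
/ɯ/ harmonizes with /u/ ([+round]) → [u]

[dykudzugu]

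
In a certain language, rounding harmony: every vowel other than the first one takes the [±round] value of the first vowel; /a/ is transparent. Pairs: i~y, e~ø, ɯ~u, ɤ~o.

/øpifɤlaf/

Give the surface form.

[øpyfolaf]

/i/ harmonizes with /ø/ ([+round]) → [y]
/ɤ/ harmonizes with /ø/ ([+round]) → [o]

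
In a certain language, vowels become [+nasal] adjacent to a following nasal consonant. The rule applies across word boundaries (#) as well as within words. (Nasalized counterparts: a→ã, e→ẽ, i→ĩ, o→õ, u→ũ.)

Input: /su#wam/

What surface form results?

[su#wãm]

/a/ before nasal /m/ → [ã]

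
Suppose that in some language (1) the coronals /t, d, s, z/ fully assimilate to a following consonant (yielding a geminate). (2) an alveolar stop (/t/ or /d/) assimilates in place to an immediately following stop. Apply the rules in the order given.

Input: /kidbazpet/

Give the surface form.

[kibbappet]

Rule 1: /d/ before /b/ → [b] (total assimilation)
Rule 1: /z/ before /p/ → [p] (total assimilation)
After rule 1: kibbappet
Rule 2: no segment meets the rule's conditions; no change.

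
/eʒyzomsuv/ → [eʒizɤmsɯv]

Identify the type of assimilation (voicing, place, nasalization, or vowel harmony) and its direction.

/y/→[i] /o/→[ɤ] /u/→[ɯ].
Vowels agree with the first vowel, so the harmony is progressive.

vowel harmony, progressive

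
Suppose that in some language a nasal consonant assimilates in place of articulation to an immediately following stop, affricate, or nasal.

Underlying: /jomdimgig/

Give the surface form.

/m/ before /d/ (alveolar) → [n]
/m/ before /g/ (velar) → [ŋ]

[jondiŋgig]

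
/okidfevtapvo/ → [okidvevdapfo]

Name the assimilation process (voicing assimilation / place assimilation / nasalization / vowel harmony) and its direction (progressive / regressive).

voicing assimilation, progressive

/f/→[v] /t/→[d] /v/→[f].
Each target copies a feature from the preceding segment, so the direction is progressive.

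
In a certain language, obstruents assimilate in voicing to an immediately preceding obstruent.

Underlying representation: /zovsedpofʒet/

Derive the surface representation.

/s/ after /v/ (voiced) → [z]
/p/ after /d/ (voiced) → [b]
/ʒ/ after /f/ (voiceless) → [ʃ]

[zovzedbofʃet]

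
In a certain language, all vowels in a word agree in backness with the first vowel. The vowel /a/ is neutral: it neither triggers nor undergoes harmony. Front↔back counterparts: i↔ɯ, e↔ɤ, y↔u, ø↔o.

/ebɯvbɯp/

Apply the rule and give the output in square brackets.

/ɯ/ harmonizes with /e/ ([-back]) → [i]
/ɯ/ harmonizes with /e/ ([-back]) → [i]

[ebivbip]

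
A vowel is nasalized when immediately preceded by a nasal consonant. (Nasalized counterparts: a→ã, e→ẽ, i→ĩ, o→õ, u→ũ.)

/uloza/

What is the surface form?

[uloza]

no segment meets the rule's conditions; no change.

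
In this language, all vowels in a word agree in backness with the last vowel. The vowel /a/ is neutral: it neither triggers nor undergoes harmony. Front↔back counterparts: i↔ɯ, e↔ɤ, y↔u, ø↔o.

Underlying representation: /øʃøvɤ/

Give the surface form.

/ø/ harmonizes with /ɤ/ ([+back]) → [o]
/ø/ harmonizes with /ɤ/ ([+back]) → [o]

[oʃovɤ]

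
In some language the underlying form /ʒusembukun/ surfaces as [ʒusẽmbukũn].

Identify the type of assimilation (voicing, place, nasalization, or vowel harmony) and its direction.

/e/→[ẽ] /u/→[ũ].
Each target copies a feature from the following segment, so the direction is regressive.

nasalization, regressive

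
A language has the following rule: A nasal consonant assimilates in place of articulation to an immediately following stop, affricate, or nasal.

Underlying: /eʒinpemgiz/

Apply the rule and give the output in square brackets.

/n/ before /p/ (labial) → [m]
/m/ before /g/ (velar) → [ŋ]

[eʒimpeŋgiz]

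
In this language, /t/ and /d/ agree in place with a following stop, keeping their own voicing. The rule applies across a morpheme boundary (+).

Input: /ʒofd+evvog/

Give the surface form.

[ʒofd+evvog]

no segment meets the rule's conditions; no change.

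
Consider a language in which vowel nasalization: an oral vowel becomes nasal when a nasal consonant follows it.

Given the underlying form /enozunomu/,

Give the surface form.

[ẽnozũnõmu]

/e/ before nasal /n/ → [ẽ]
/u/ before nasal /n/ → [ũ]
/o/ before nasal /m/ → [õ]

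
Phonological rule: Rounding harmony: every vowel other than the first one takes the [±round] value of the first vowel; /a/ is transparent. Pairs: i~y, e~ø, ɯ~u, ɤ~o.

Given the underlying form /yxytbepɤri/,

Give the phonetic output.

/e/ harmonizes with /y/ ([+round]) → [ø]
/ɤ/ harmonizes with /y/ ([+round]) → [o]
/i/ harmonizes with /y/ ([+round]) → [y]

[yxytbøpory]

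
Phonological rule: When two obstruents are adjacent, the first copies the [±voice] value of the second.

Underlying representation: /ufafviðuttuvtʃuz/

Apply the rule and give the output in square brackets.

/f/ before /v/ (voiced) → [v]
/v/ before /tʃ/ (voiceless) → [f]

[ufavviðuttuftʃuz]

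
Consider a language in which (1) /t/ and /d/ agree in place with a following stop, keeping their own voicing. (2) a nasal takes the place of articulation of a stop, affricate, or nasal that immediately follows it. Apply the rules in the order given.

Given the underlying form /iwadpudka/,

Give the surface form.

Rule 1: /d/ before /p/ (labial) → [b]
Rule 1: /d/ before /k/ (velar) → [g]
After rule 1: iwabpugka
Rule 2: no segment meets the rule's conditions; no change.

[iwabpugka]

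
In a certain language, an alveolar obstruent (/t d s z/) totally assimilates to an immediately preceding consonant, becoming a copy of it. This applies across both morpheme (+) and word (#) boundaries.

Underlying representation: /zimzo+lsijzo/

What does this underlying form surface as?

/z/ after /m/ → [m] (total assimilation)
/s/ after /l/ → [l] (total assimilation)
/z/ after /j/ → [j] (total assimilation)

[zimmo+llijjo]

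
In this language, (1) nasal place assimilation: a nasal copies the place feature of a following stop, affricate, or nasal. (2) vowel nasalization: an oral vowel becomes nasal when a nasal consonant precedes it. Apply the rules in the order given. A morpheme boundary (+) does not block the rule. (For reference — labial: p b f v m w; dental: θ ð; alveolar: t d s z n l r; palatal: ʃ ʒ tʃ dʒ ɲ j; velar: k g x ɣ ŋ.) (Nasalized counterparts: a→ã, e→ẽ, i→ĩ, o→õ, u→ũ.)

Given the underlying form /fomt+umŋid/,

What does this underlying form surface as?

[font+uŋŋĩd]

Rule 1: /m/ before /t/ (alveolar) → [n]
Rule 1: /m/ before /ŋ/ (velar) → [ŋ]
After rule 1: font+uŋŋid
Rule 2: /i/ after nasal /ŋ/ → [ĩ]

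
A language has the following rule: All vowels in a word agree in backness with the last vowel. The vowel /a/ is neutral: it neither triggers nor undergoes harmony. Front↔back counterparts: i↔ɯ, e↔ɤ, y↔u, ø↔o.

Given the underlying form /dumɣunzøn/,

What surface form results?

[dymɣynzøn]

/u/ harmonizes with /ø/ ([-back]) → [y]
/u/ harmonizes with /ø/ ([-back]) → [y]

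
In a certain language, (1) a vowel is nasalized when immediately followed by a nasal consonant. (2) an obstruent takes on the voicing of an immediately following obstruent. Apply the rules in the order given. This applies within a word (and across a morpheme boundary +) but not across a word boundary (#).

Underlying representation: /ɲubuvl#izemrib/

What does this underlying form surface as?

[ɲubuvl#izẽmrib]

Rule 1: /e/ before nasal /m/ → [ẽ]
After rule 1: ɲubuvl#izẽmrib
Rule 2: no segment meets the rule's conditions; no change.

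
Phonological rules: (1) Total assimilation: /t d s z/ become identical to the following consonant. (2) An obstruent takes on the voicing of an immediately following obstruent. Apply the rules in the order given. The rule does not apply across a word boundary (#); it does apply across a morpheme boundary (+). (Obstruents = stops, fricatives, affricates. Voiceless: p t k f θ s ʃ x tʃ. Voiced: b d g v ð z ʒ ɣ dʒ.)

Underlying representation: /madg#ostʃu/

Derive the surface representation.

Rule 1: /d/ before /g/ → [g] (total assimilation)
Rule 1: /s/ before /tʃ/ → [tʃ] (total assimilation)
After rule 1: magg#otʃtʃu
Rule 2: no segment meets the rule's conditions; no change.

[magg#otʃtʃu]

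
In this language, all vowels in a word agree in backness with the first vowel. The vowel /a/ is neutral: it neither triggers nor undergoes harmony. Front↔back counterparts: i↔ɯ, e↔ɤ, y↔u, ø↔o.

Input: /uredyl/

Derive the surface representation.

[urɤdul]

/e/ harmonizes with /u/ ([+back]) → [ɤ]
/y/ harmonizes with /u/ ([+back]) → [u]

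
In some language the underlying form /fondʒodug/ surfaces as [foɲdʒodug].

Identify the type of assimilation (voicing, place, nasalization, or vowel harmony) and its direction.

place assimilation, regressive

/n/→[ɲ].
Each target copies a feature from the following segment, so the direction is regressive.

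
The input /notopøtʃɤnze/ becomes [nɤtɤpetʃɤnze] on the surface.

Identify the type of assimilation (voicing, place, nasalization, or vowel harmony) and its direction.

/o/→[ɤ] /o/→[ɤ] /ø/→[e].
Vowels agree with the last vowel, so the harmony is regressive.

vowel harmony, regressive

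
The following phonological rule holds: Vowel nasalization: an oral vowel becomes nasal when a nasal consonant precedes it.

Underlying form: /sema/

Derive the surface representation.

[semã]

/a/ after nasal /m/ → [ã]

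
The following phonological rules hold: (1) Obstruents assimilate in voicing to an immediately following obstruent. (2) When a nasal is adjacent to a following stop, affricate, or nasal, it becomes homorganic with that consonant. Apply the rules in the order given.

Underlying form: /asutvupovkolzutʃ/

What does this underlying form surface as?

[asudvupofkolzutʃ]

Rule 1: /t/ before /v/ (voiced) → [d]
Rule 1: /v/ before /k/ (voiceless) → [f]
After rule 1: asudvupofkolzutʃ
Rule 2: no segment meets the rule's conditions; no change.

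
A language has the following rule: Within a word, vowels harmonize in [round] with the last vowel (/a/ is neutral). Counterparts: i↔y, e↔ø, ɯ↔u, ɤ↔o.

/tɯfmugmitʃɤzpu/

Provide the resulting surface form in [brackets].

/ɯ/ harmonizes with /u/ ([+round]) → [u]
/i/ harmonizes with /u/ ([+round]) → [y]
/ɤ/ harmonizes with /u/ ([+round]) → [o]

[tufmugmytʃozpu]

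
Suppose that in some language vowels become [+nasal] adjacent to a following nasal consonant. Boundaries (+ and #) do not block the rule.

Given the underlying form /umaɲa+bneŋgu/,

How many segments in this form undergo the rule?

/u/ before nasal /m/ → [ũ]
/a/ before nasal /ɲ/ → [ã]
/e/ before nasal /ŋ/ → [ẽ]
3 segments change.

3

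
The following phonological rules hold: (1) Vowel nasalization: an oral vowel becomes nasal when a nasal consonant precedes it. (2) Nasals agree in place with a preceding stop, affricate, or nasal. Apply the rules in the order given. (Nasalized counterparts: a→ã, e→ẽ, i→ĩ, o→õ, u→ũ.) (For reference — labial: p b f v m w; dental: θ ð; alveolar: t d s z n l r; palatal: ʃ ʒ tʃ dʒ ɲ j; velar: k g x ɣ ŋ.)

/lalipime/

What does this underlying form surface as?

[lalipimẽ]

Rule 1: /e/ after nasal /m/ → [ẽ]
After rule 1: lalipimẽ
Rule 2: no segment meets the rule's conditions; no change.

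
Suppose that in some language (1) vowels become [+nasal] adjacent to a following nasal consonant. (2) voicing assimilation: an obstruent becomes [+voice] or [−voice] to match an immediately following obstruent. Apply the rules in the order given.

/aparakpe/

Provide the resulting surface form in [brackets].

[aparakpe]

Rule 1: no segment meets the rule's conditions; no change.
After rule 1: aparakpe
Rule 2: no segment meets the rule's conditions; no change.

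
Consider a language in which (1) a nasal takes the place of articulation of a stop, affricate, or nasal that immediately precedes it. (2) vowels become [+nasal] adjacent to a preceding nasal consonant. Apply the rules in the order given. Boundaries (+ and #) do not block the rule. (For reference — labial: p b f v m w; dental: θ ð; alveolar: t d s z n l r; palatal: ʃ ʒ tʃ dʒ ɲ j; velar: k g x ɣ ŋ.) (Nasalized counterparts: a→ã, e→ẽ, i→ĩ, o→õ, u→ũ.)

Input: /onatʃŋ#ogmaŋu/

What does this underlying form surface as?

Rule 1: /ŋ/ after /tʃ/ (palatal) → [ɲ]
Rule 1: /m/ after /g/ (velar) → [ŋ]
After rule 1: onatʃɲ#ogŋaŋu
Rule 2: /a/ after nasal /n/ → [ã]
Rule 2: /o/ after nasal /ɲ/ → [õ]
Rule 2: /a/ after nasal /ŋ/ → [ã]
Rule 2: /u/ after nasal /ŋ/ → [ũ]

[onãtʃɲ#õgŋãŋũ]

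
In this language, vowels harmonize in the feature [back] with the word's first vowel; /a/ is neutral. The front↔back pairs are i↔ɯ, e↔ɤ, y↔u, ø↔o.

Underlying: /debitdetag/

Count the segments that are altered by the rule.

No segment meets the rule's conditions.

0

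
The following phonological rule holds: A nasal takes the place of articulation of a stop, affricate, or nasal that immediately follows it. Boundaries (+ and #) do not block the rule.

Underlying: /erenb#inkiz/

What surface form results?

/n/ before /b/ (labial) → [m]
/n/ before /k/ (velar) → [ŋ]

[eremb#iŋkiz]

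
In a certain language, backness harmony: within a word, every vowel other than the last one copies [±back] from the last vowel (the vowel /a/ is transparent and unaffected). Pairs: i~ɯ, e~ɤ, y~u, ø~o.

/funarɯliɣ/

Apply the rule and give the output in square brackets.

[fynariliɣ]

/u/ harmonizes with /i/ ([-back]) → [y]
/ɯ/ harmonizes with /i/ ([-back]) → [i]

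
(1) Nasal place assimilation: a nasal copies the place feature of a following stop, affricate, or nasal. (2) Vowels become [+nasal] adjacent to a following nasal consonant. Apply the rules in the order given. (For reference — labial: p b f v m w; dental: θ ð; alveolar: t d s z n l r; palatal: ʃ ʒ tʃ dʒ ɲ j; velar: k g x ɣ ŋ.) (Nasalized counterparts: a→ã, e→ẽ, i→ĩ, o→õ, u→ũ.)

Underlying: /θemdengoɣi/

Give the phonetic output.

[θẽndẽŋgoɣi]

Rule 1: /m/ before /d/ (alveolar) → [n]
Rule 1: /n/ before /g/ (velar) → [ŋ]
After rule 1: θendeŋgoɣi
Rule 2: /e/ before nasal /n/ → [ẽ]
Rule 2: /e/ before nasal /ŋ/ → [ẽ]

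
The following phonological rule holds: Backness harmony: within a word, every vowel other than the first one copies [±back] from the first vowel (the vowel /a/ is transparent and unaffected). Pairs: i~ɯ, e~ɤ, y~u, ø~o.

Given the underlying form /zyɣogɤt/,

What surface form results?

/o/ harmonizes with /y/ ([-back]) → [ø]
/ɤ/ harmonizes with /y/ ([-back]) → [e]

[zyɣøget]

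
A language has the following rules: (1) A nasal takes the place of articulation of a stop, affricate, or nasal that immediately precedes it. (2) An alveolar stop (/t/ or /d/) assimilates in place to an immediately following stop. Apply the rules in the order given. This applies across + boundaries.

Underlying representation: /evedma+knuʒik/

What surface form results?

[evedna+kŋuʒik]

Rule 1: /m/ after /d/ (alveolar) → [n]
Rule 1: /n/ after /k/ (velar) → [ŋ]
After rule 1: evedna+kŋuʒik
Rule 2: no segment meets the rule's conditions; no change.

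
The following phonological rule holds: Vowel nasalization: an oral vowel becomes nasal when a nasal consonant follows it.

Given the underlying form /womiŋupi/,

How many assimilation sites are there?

/o/ before nasal /m/ → [õ]
/i/ before nasal /ŋ/ → [ĩ]
2 segments change.

2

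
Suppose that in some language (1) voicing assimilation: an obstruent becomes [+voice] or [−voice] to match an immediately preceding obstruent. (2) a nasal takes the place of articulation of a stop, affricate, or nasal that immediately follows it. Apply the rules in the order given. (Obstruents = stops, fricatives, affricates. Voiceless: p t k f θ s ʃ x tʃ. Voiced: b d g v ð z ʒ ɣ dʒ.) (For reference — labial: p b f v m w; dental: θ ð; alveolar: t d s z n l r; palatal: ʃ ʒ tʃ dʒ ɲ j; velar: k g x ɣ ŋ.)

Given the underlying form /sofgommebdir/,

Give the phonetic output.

Rule 1: /g/ after /f/ (voiceless) → [k]
After rule 1: sofkommebdir
Rule 2: no segment meets the rule's conditions; no change.

[sofkommebdir]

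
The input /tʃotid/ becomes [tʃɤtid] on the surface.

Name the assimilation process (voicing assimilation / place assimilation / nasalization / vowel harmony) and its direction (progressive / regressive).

/o/→[ɤ].
Vowels agree with the last vowel, so the harmony is regressive.

vowel harmony, regressive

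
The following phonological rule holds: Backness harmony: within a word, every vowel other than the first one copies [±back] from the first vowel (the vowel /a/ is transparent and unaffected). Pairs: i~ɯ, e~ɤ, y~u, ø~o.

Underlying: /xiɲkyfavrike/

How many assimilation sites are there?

0

No segment meets the rule's conditions.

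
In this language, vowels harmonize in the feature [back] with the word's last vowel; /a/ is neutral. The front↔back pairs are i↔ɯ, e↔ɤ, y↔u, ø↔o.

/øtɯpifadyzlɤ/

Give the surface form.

/ø/ harmonizes with /ɤ/ ([+back]) → [o]
/i/ harmonizes with /ɤ/ ([+back]) → [ɯ]
/y/ harmonizes with /ɤ/ ([+back]) → [u]

[otɯpɯfaduzlɤ]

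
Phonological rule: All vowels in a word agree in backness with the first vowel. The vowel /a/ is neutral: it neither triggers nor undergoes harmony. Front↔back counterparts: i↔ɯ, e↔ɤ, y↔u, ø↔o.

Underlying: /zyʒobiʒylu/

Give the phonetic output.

[zyʒøbiʒyly]

/o/ harmonizes with /y/ ([-back]) → [ø]
/u/ harmonizes with /y/ ([-back]) → [y]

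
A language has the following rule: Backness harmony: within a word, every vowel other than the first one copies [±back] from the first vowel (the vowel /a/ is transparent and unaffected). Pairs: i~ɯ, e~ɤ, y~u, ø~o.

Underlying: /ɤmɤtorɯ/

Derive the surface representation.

no segment meets the rule's conditions; no change.

[ɤmɤtorɯ]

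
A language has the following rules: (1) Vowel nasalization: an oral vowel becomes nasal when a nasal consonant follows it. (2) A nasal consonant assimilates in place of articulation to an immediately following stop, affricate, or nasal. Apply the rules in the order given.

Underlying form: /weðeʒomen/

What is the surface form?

[weðeʒõmẽn]

Rule 1: /o/ before nasal /m/ → [õ]
Rule 1: /e/ before nasal /n/ → [ẽ]
After rule 1: weðeʒõmẽn
Rule 2: no segment meets the rule's conditions; no change.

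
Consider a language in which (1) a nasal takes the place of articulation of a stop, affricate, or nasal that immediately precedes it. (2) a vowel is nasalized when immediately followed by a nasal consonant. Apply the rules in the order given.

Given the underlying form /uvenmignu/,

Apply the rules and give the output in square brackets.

Rule 1: /m/ after /n/ (alveolar) → [n]
Rule 1: /n/ after /g/ (velar) → [ŋ]
After rule 1: uvennigŋu
Rule 2: /e/ before nasal /n/ → [ẽ]

[uvẽnnigŋu]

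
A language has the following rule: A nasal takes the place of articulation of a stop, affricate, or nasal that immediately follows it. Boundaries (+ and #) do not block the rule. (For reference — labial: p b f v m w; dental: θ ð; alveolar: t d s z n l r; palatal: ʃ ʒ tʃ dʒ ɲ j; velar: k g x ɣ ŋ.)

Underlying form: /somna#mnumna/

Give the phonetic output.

/m/ before /n/ (alveolar) → [n]
/m/ before /n/ (alveolar) → [n]
/m/ before /n/ (alveolar) → [n]

[sonna#nnunna]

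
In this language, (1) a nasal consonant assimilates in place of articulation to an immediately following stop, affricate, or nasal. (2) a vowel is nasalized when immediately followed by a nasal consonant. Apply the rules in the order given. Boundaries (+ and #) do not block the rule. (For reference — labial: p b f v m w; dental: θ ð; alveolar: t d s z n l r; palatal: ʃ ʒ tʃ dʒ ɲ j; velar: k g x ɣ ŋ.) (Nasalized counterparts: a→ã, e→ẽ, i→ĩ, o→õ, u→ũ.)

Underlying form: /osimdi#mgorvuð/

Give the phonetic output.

Rule 1: /m/ before /d/ (alveolar) → [n]
Rule 1: /m/ before /g/ (velar) → [ŋ]
After rule 1: osindi#ŋgorvuð
Rule 2: /i/ before nasal /n/ → [ĩ]
Rule 2: /i/ before nasal /ŋ/ → [ĩ]

[osĩndĩ#ŋgorvuð]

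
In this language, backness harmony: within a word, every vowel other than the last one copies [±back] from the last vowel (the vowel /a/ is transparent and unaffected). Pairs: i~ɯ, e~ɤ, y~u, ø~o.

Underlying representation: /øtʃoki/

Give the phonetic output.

[øtʃøki]

/o/ harmonizes with /i/ ([-back]) → [ø]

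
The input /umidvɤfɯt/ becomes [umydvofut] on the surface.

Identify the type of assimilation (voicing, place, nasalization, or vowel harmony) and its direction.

vowel harmony, progressive

/i/→[y] /ɤ/→[o] /ɯ/→[u].
Vowels agree with the first vowel, so the harmony is progressive.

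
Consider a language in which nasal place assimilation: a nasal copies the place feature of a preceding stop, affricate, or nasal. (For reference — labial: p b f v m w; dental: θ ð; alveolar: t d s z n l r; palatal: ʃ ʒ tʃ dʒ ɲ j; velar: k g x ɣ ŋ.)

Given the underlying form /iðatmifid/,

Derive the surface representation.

/m/ after /t/ (alveolar) → [n]

[iðatnifid]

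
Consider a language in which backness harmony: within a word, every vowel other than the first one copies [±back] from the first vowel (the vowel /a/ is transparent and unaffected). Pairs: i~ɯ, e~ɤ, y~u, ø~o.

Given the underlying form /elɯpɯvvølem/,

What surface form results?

[elipivvølem]

/ɯ/ harmonizes with /e/ ([-back]) → [i]
/ɯ/ harmonizes with /e/ ([-back]) → [i]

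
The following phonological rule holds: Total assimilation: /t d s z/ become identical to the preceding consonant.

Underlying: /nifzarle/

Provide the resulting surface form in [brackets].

[niffarle]

/z/ after /f/ → [f] (total assimilation)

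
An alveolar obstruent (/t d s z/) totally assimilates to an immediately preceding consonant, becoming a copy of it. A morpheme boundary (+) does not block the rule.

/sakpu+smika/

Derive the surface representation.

no segment meets the rule's conditions; no change.

[sakpu+smika]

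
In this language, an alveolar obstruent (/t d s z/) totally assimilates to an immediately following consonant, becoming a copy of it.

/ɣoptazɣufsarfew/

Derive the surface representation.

/z/ before /ɣ/ → [ɣ] (total assimilation)

[ɣoptaɣɣufsarfew]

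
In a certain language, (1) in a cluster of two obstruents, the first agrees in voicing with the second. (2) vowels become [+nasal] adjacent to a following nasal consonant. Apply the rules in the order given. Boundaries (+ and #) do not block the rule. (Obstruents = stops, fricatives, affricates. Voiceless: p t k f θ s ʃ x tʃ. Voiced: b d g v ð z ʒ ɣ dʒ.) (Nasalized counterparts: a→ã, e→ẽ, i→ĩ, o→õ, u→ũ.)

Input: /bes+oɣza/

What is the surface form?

Rule 1: no segment meets the rule's conditions; no change.
After rule 1: bes+oɣza
Rule 2: no segment meets the rule's conditions; no change.

[bes+oɣza]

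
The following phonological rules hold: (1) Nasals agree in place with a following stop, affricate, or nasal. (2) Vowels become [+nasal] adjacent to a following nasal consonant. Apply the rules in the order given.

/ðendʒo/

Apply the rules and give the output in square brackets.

[ðẽɲdʒo]

Rule 1: /n/ before /dʒ/ (palatal) → [ɲ]
After rule 1: ðeɲdʒo
Rule 2: /e/ before nasal /ɲ/ → [ẽ]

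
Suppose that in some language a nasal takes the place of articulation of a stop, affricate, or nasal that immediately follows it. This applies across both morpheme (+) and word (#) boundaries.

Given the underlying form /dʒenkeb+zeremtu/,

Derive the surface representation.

[dʒeŋkeb+zerentu]

/n/ before /k/ (velar) → [ŋ]
/m/ before /t/ (alveolar) → [n]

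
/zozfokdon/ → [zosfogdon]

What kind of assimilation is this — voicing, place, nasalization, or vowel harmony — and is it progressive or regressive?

/z/→[s] /k/→[g].
Each target copies a feature from the following segment, so the direction is regressive.

voicing assimilation, regressive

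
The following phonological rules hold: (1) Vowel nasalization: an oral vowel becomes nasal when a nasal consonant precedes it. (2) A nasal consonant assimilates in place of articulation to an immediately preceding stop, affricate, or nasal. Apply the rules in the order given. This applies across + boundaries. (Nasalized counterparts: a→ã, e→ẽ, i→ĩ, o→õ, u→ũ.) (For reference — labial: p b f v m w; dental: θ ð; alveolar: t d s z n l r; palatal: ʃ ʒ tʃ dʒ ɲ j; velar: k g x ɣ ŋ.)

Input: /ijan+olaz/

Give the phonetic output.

[ijan+õlaz]

Rule 1: /o/ after nasal /n/ → [õ]
After rule 1: ijan+õlaz
Rule 2: no segment meets the rule's conditions; no change.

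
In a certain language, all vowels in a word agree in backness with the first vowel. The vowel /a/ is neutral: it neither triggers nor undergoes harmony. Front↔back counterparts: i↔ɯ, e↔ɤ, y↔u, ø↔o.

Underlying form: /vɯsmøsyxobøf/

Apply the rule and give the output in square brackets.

[vɯsmosuxobof]

/ø/ harmonizes with /ɯ/ ([+back]) → [o]
/y/ harmonizes with /ɯ/ ([+back]) → [u]
/ø/ harmonizes with /ɯ/ ([+back]) → [o]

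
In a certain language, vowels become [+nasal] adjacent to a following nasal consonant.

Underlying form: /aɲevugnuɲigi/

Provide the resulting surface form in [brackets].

/a/ before nasal /ɲ/ → [ã]
/u/ before nasal /ɲ/ → [ũ]

[ãɲevugnũɲigi]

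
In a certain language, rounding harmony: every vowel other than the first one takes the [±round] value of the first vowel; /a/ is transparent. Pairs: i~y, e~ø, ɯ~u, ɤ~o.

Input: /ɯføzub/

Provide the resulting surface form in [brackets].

[ɯfezɯb]

/ø/ harmonizes with /ɯ/ ([-round]) → [e]
/u/ harmonizes with /ɯ/ ([-round]) → [ɯ]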